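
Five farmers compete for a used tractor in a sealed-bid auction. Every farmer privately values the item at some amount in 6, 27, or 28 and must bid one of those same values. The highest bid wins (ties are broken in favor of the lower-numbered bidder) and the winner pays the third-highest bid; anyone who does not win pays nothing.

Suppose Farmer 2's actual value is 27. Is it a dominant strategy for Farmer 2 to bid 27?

Consider the case where Farmer 1 bids 6, Farmer 3 bids 6, Farmer 4 bids 6 and Farmer 5 bids 28.
Truthful bid 27: loses, pays 0, utility 0.
Bid 28 instead: wins, pays 6, utility 27 - 6 = 21.
Since 21 > 0, bidding 28 is strictly better here, so truthful bidding is not dominant.

No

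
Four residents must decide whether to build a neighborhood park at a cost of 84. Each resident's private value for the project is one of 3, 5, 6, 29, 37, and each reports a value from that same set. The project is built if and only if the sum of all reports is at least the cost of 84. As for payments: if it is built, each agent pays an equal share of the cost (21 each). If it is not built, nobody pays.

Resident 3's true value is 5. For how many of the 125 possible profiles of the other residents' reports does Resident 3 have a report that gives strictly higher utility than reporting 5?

Others report (5, 37, 37): truth gives -16; report 3 gives 0 > -16. Violating.
Others report (6, 37, 37): truth gives -16; report 3 gives 0 > -16. Violating.
Others report (37, 5, 37): truth gives -16; report 3 gives 0 > -16. Violating.
Others report (37, 6, 37): truth gives -16; report 3 gives 0 > -16. Violating.
Others report (3, 3, 3): truth gives 0; no alternative beats it.
Others report (3, 3, 5): truth gives 0; no alternative beats it.
(Checking all 125 profiles: 6 have a profitable deviation, 119 do not.)

6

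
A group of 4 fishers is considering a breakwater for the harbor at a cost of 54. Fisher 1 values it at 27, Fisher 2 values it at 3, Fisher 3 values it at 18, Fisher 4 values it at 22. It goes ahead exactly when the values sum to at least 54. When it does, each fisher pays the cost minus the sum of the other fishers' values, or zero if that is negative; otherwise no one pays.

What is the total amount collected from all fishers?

19

Total value 70 ≥ cost 54, so it is built.
Fisher 1: others sum to 43; max(0, 54 - 43) = 11.
Fisher 2: others sum to 67; max(0, 54 - 67) = 0.
Fisher 3: others sum to 52; max(0, 54 - 52) = 2.
Fisher 4: others sum to 48; max(0, 54 - 48) = 6.
Total collected = 11 + 0 + 2 + 6 = 19.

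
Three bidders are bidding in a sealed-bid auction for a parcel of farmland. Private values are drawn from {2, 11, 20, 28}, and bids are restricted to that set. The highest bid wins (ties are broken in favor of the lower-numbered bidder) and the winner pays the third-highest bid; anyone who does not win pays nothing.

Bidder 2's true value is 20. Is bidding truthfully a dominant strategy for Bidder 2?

No

Consider the case where Bidder 1 bids 2 and Bidder 3 bids 28.
Truthful bid 20: loses, pays 0, utility 0.
Bid 28 instead: wins, pays 2, utility 20 - 2 = 18.
Since 18 > 0, bidding 28 is strictly better here, so truthful bidding is not dominant.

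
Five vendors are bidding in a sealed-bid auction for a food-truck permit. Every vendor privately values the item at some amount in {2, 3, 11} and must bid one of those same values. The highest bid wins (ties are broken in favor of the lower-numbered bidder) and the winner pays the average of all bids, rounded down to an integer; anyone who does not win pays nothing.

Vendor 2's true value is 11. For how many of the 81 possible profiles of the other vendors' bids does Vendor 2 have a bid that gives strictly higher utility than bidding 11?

8

Others bid (2, 2, 2, 2): truth gives 8; bid 3 gives 9 > 8. Violating.
Others bid (2, 2, 2, 3): truth gives 7; bid 3 gives 9 > 7. Violating.
Others bid (2, 2, 3, 2): truth gives 7; bid 3 gives 9 > 7. Violating.
Others bid (2, 2, 3, 3): truth gives 7; bid 3 gives 9 > 7. Violating.
Others bid (2, 2, 2, 11): truth gives 6; no alternative beats it.
Others bid (2, 2, 3, 11): truth gives 6; no alternative beats it.
(Checking all 81 profiles: 8 have a profitable deviation, 73 do not.)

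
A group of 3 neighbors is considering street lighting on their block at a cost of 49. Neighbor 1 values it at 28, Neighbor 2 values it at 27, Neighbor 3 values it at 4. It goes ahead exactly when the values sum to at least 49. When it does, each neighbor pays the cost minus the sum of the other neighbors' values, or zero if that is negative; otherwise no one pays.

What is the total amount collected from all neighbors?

Total value 59 ≥ cost 49, so it is built.
Neighbor 1: others sum to 31; max(0, 49 - 31) = 18.
Neighbor 2: others sum to 32; max(0, 49 - 32) = 17.
Neighbor 3: others sum to 55; max(0, 49 - 55) = 0.
Total collected = 18 + 17 + 0 = 35.

35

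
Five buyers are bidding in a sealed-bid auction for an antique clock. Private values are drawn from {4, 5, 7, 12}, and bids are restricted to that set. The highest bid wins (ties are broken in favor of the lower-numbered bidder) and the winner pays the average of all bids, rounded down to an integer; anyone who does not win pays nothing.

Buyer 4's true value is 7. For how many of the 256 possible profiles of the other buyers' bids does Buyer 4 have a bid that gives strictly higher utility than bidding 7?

30

Others bid (4, 4, 7, 4): truth gives 0; bid 12 gives 1 > 0. Violating.
Others bid (4, 4, 7, 5): truth gives 0; bid 12 gives 1 > 0. Violating.
Others bid (4, 4, 7, 7): truth gives 0; bid 12 gives 1 > 0. Violating.
Others bid (4, 5, 7, 4): truth gives 0; bid 12 gives 1 > 0. Violating.
Others bid (4, 4, 4, 4): truth gives 3; no alternative beats it.
Others bid (4, 4, 4, 5): truth gives 3; no alternative beats it.
(Checking all 256 profiles: 30 have a profitable deviation, 226 do not.)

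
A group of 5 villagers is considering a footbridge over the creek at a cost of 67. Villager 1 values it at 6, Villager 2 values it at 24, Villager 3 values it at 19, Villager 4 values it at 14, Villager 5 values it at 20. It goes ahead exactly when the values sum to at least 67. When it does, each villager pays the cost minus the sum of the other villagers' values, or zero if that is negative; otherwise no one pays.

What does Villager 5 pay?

Total value 83 ≥ cost 67, so the project is built.
The other villagers' values sum to 63.
Cost minus that sum is 67 - 63 = 4.

4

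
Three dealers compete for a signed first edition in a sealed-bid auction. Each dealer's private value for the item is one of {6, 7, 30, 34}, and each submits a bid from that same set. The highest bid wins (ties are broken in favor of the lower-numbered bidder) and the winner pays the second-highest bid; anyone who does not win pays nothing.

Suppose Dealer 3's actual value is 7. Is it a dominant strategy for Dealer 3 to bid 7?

Yes

Check each profile of the others' bids and compare truth against every alternative bid.
Others bid (6, 6): truth gives 1, best alternative gives 1.
Others bid (6, 7): truth gives 0, best alternative gives 0.
Others bid (6, 30): truth gives 0, best alternative gives 0.
Others bid (6, 34): truth gives 0, best alternative gives 0.
Others bid (7, 6): truth gives 0, best alternative gives 0.
Others bid (7, 7): truth gives 0, best alternative gives 0.
(Remaining 10 profiles checked similarly; truth is weakly best in each.)
In every case the truthful bid is at least as good as any alternative, so it is a dominant strategy.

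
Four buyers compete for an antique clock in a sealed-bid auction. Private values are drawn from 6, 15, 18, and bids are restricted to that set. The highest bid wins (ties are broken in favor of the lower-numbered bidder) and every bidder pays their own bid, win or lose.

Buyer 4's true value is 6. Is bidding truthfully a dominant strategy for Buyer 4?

Check each profile of the others' bids and compare truth against every alternative bid.
Others bid (6, 6, 18): truth gives -6, best alternative gives -15.
Others bid (6, 15, 18): truth gives -6, best alternative gives -15.
Others bid (6, 18, 6): truth gives -6, best alternative gives -15.
Others bid (6, 18, 15): truth gives -6, best alternative gives -15.
Others bid (6, 18, 18): truth gives -6, best alternative gives -15.
Others bid (15, 6, 18): truth gives -6, best alternative gives -15.
(Remaining 21 profiles checked similarly; truth is weakly best in each.)
In every case the truthful bid is at least as good as any alternative, so it is a dominant strategy.

Yes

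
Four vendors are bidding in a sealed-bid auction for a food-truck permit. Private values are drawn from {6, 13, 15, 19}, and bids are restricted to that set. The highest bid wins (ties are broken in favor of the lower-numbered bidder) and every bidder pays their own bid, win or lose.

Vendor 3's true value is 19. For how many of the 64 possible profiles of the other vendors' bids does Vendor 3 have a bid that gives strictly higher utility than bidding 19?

Others bid (6, 6, 6): truth gives 0; bid 13 gives 6 > 0. Violating.
Others bid (6, 6, 13): truth gives 0; bid 13 gives 6 > 0. Violating.
Others bid (6, 6, 15): truth gives 0; bid 15 gives 4 > 0. Violating.
Others bid (6, 13, 6): truth gives 0; bid 15 gives 4 > 0. Violating.
Others bid (6, 6, 19): truth gives 0; no alternative beats it.
Others bid (6, 13, 19): truth gives 0; no alternative beats it.
(Checking all 64 profiles: 40 have a profitable deviation, 24 do not.)

40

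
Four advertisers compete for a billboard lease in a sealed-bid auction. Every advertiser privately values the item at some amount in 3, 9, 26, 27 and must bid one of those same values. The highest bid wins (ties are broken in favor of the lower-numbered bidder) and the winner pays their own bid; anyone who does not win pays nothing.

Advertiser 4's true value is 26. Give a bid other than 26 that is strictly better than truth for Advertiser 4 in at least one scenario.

9

Suppose Advertiser 1 bids 3, Advertiser 2 bids 3 and Advertiser 3 bids 3.
Bid 26: wins, pays 26, utility 26 - 26 = 0.
Bid 9: wins, pays 9, utility 26 - 9 = 17.
So bidding 9 beats truth here (17 > 0).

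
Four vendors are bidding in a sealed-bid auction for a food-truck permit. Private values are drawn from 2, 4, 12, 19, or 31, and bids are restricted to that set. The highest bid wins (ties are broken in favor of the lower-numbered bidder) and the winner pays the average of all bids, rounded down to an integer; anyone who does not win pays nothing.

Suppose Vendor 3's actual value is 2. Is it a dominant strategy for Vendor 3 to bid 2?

Yes

Check each profile of the others' bids and compare truth against every alternative bid.
Others bid (2, 2, 4): truth gives 0, best alternative gives -1.
Others bid (2, 2, 2): truth gives 0, best alternative gives 0.
Others bid (2, 2, 12): truth gives 0, best alternative gives 0.
Others bid (2, 2, 19): truth gives 0, best alternative gives 0.
Others bid (2, 2, 31): truth gives 0, best alternative gives 0.
Others bid (2, 4, 2): truth gives 0, best alternative gives 0.
(Remaining 119 profiles checked similarly; truth is weakly best in each.)
In every case the truthful bid is at least as good as any alternative, so it is a dominant strategy.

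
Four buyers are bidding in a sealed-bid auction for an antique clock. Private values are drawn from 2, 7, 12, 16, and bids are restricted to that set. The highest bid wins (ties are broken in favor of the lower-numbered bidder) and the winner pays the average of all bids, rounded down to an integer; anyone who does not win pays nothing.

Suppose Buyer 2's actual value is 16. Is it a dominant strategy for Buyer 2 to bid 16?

No

Consider the case where Buyer 1 bids 2, Buyer 3 bids 2 and Buyer 4 bids 2.
Truthful bid 16: wins, pays 5, utility 16 - 5 = 11.
Bid 7 instead: wins, pays 3, utility 16 - 3 = 13.
Since 13 > 11, bidding 7 is strictly better here, so truthful bidding is not dominant.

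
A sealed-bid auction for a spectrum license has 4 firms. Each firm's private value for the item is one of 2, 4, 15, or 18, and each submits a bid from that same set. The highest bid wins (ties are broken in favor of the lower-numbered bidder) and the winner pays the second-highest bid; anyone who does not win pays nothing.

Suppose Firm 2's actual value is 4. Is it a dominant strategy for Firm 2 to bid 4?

Yes

Check each profile of the others' bids and compare truth against every alternative bid.
Others bid (2, 2, 2): truth gives 2, best alternative gives 2.
Others bid (2, 2, 4): truth gives 0, best alternative gives 0.
Others bid (2, 2, 15): truth gives 0, best alternative gives 0.
Others bid (2, 2, 18): truth gives 0, best alternative gives 0.
Others bid (2, 4, 2): truth gives 0, best alternative gives 0.
Others bid (2, 4, 4): truth gives 0, best alternative gives 0.
(Remaining 58 profiles checked similarly; truth is weakly best in each.)
In every case the truthful bid is at least as good as any alternative, so it is a dominant strategy.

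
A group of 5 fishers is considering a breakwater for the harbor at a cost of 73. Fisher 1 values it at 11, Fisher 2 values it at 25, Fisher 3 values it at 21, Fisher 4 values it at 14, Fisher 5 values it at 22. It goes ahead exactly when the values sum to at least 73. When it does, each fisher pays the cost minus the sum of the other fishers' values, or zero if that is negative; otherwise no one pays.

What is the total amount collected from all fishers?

8

Total value 93 ≥ cost 73, so it is built.
Fisher 1: others sum to 82; max(0, 73 - 82) = 0.
Fisher 2: others sum to 68; max(0, 73 - 68) = 5.
Fisher 3: others sum to 72; max(0, 73 - 72) = 1.
Fisher 4: others sum to 79; max(0, 73 - 79) = 0.
Fisher 5: others sum to 71; max(0, 73 - 71) = 2.
Total collected = 0 + 5 + 1 + 0 + 2 = 8.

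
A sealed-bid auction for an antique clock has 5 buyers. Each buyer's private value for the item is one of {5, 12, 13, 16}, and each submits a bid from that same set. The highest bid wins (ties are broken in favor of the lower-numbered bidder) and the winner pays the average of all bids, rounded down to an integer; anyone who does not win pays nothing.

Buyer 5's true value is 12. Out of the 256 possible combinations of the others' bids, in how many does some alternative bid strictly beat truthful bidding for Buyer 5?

60

Others bid (5, 5, 5, 12): truth gives 0; bid 13 gives 4 > 0. Violating.
Others bid (5, 5, 5, 13): truth gives 0; bid 16 gives 4 > 0. Violating.
Others bid (5, 5, 12, 5): truth gives 0; bid 13 gives 4 > 0. Violating.
Others bid (5, 5, 12, 12): truth gives 0; bid 13 gives 3 > 0. Violating.
Others bid (5, 5, 5, 5): truth gives 6; no alternative beats it.
Others bid (5, 5, 5, 16): truth gives 0; no alternative beats it.
(Checking all 256 profiles: 60 have a profitable deviation, 196 do not.)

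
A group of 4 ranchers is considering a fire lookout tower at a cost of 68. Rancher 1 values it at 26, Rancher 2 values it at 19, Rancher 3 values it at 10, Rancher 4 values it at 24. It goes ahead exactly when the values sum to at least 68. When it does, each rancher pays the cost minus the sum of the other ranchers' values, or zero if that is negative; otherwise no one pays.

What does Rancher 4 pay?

Total value 79 ≥ cost 68, so the project is built.
The other ranchers' values sum to 55.
Cost minus that sum is 68 - 55 = 13.

13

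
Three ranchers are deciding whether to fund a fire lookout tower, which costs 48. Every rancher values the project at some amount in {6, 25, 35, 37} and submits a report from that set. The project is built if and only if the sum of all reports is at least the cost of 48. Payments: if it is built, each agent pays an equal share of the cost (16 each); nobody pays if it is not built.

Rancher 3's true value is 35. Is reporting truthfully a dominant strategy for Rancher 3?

No

Consider the case where Rancher 1 reports 6 and Rancher 2 reports 6.
Truthful report 35: project not built, utility 0.
Report 37 instead: project built, pays 16, utility 35 - 16 = 19.
Since 19 > 0, reporting 37 is strictly better here, so truthful reporting is not dominant.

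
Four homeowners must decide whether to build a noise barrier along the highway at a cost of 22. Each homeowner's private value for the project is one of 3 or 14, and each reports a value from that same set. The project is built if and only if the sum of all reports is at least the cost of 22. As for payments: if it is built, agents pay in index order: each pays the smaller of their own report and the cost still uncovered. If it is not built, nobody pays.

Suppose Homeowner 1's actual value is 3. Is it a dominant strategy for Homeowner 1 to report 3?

Check each profile of the others' reports and compare truth against every alternative report.
Others report (3, 3, 3): truth gives 0, best alternative gives -11.
Others report (3, 3, 14): truth gives 0, best alternative gives -11.
Others report (3, 14, 3): truth gives 0, best alternative gives -11.
Others report (3, 14, 14): truth gives 0, best alternative gives -11.
Others report (14, 3, 3): truth gives 0, best alternative gives -11.
Others report (14, 3, 14): truth gives 0, best alternative gives -11.
(Remaining 2 profiles checked similarly; truth is weakly best in each.)
In every case the truthful report is at least as good as any alternative, so it is a dominant strategy.

Yes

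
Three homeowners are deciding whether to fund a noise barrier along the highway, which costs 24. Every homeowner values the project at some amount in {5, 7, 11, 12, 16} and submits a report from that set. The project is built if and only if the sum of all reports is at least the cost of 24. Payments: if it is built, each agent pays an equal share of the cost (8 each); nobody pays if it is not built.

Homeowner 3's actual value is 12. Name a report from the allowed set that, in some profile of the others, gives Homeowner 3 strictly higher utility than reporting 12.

Suppose Homeowner 1 reports 5 and Homeowner 2 reports 5.
Report 12: project not built, utility 0.
Report 16: project built, pays 8, utility 12 - 8 = 4.
So reporting 16 beats truth here (4 > 0).

16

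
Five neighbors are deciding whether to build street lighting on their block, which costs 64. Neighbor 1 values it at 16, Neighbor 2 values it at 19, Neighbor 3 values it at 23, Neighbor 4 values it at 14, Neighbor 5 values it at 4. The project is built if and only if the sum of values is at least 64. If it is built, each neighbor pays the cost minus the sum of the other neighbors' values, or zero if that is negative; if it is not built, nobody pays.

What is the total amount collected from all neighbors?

24

Total value 76 ≥ cost 64, so it is built.
Neighbor 1: others sum to 60; max(0, 64 - 60) = 4.
Neighbor 2: others sum to 57; max(0, 64 - 57) = 7.
Neighbor 3: others sum to 53; max(0, 64 - 53) = 11.
Neighbor 4: others sum to 62; max(0, 64 - 62) = 2.
Neighbor 5: others sum to 72; max(0, 64 - 72) = 0.
Total collected = 4 + 7 + 11 + 2 + 0 = 24.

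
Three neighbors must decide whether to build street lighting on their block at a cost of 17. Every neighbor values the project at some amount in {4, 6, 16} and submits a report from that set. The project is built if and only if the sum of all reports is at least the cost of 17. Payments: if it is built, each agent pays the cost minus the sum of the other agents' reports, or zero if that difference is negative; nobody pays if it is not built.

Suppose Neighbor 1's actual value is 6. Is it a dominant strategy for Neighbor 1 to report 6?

Yes

Check each profile of the others' reports and compare truth against every alternative report.
Others report (4, 16): truth gives 6, best alternative gives 6.
Others report (6, 16): truth gives 6, best alternative gives 6.
Others report (16, 4): truth gives 6, best alternative gives 6.
Others report (16, 6): truth gives 6, best alternative gives 6.
Others report (16, 16): truth gives 6, best alternative gives 6.
Others report (6, 6): truth gives 1, best alternative gives 1.
(Remaining 3 profiles checked similarly; truth is weakly best in each.)
In every case the truthful report is at least as good as any alternative, so it is a dominant strategy.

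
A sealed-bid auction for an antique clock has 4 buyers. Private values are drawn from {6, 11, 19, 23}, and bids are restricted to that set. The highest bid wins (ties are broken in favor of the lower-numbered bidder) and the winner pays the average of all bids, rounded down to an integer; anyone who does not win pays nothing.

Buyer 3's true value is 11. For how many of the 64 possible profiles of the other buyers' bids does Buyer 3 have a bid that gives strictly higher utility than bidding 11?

Others bid (6, 11, 6): truth gives 0; bid 19 gives 1 > 0. Violating.
Others bid (11, 6, 6): truth gives 0; bid 19 gives 1 > 0. Violating.
Others bid (6, 6, 6): truth gives 4; no alternative beats it.
Others bid (6, 6, 11): truth gives 3; no alternative beats it.
(Checking all 64 profiles: 2 have a profitable deviation, 62 do not.)

2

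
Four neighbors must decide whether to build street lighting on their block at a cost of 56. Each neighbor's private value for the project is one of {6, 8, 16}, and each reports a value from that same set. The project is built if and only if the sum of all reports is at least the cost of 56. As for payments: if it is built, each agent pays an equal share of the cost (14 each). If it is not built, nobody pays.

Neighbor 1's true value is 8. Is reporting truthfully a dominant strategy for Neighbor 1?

Consider the case where Neighbor 2 reports 16, Neighbor 3 reports 16 and Neighbor 4 reports 16.
Truthful report 8: project built, pays 14, utility 8 - 14 = -6.
Report 6 instead: project not built, utility 0.
Since 0 > -6, reporting 6 is strictly better here, so truthful reporting is not dominant.

No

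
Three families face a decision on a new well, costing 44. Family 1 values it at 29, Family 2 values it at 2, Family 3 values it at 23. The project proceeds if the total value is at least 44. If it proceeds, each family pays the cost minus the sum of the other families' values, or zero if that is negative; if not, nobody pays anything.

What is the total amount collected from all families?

32

Total value 54 ≥ cost 44, so it is built.
Family 1: others sum to 25; max(0, 44 - 25) = 19.
Family 2: others sum to 52; max(0, 44 - 52) = 0.
Family 3: others sum to 31; max(0, 44 - 31) = 13.
Total collected = 19 + 0 + 13 = 32.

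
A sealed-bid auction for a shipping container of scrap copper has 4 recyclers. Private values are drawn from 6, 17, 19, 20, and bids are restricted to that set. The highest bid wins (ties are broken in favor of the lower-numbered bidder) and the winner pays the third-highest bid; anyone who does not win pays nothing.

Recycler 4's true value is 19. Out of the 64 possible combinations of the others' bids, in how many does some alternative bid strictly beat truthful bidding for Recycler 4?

Others bid (6, 6, 19): truth gives 0; bid 20 gives 13 > 0. Violating.
Others bid (6, 17, 19): truth gives 0; bid 20 gives 2 > 0. Violating.
Others bid (6, 19, 6): truth gives 0; bid 20 gives 13 > 0. Violating.
Others bid (6, 19, 17): truth gives 0; bid 20 gives 2 > 0. Violating.
Others bid (6, 6, 6): truth gives 13; no alternative beats it.
Others bid (6, 6, 17): truth gives 13; no alternative beats it.
(Checking all 64 profiles: 12 have a profitable deviation, 52 do not.)

12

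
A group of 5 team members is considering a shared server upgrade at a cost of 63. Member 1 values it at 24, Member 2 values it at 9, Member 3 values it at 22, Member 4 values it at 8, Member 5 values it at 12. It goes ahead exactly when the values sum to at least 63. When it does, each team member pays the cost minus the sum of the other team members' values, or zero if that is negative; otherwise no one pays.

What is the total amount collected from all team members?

Total value 75 ≥ cost 63, so it is built.
Member 1: others sum to 51; max(0, 63 - 51) = 12.
Member 2: others sum to 66; max(0, 63 - 66) = 0.
Member 3: others sum to 53; max(0, 63 - 53) = 10.
Member 4: others sum to 67; max(0, 63 - 67) = 0.
Member 5: others sum to 63; max(0, 63 - 63) = 0.
Total collected = 12 + 0 + 10 + 0 + 0 = 22.

22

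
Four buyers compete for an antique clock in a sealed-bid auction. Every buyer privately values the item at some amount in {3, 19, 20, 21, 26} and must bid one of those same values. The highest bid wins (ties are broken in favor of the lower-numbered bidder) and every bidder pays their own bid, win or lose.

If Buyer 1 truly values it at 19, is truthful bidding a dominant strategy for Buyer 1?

Consider the case where Buyer 2 bids 3, Buyer 3 bids 3 and Buyer 4 bids 3.
Truthful bid 19: wins, pays 19, utility 19 - 19 = 0.
Bid 3 instead: wins, pays 3, utility 19 - 3 = 16.
Since 16 > 0, bidding 3 is strictly better here, so truthful bidding is not dominant.

No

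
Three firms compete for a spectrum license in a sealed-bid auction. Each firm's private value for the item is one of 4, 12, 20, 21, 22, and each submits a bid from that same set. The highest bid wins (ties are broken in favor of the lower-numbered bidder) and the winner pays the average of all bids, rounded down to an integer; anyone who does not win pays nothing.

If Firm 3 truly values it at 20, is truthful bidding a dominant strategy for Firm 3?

No

Consider the case where Firm 1 bids 4 and Firm 2 bids 4.
Truthful bid 20: wins, pays 9, utility 20 - 9 = 11.
Bid 12 instead: wins, pays 6, utility 20 - 6 = 14.
Since 14 > 11, bidding 12 is strictly better here, so truthful bidding is not dominant.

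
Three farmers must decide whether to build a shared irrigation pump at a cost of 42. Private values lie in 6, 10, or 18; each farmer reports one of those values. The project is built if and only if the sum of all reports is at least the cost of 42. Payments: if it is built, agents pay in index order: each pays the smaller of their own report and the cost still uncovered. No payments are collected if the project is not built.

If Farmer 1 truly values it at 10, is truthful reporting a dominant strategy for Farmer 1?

Consider the case where Farmer 2 reports 18 and Farmer 3 reports 18.
Truthful report 10: project built, pays 10, utility 10 - 10 = 0.
Report 6 instead: project built, pays 6, utility 10 - 6 = 4.
Since 4 > 0, reporting 6 is strictly better here, so truthful reporting is not dominant.

No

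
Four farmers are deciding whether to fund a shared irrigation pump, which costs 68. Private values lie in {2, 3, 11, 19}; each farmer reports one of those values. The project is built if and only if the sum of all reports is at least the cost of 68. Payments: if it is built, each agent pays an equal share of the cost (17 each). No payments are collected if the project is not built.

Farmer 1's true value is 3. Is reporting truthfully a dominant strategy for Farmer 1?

Check each profile of the others' reports and compare truth against every alternative report.
Others report (2, 2, 2): truth gives 0, best alternative gives 0.
Others report (2, 2, 3): truth gives 0, best alternative gives 0.
Others report (2, 2, 11): truth gives 0, best alternative gives 0.
Others report (2, 2, 19): truth gives 0, best alternative gives 0.
Others report (2, 3, 2): truth gives 0, best alternative gives 0.
Others report (2, 3, 3): truth gives 0, best alternative gives 0.
(Remaining 58 profiles checked similarly; truth is weakly best in each.)
In every case the truthful report is at least as good as any alternative, so it is a dominant strategy.

Yes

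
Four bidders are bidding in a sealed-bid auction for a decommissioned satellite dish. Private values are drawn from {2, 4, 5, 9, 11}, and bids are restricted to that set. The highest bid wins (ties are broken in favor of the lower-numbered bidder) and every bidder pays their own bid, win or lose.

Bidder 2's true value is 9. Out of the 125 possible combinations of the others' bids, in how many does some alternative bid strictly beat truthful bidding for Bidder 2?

Others bid (2, 2, 2): truth gives 0; bid 4 gives 5 > 0. Violating.
Others bid (2, 2, 4): truth gives 0; bid 4 gives 5 > 0. Violating.
Others bid (2, 2, 5): truth gives 0; bid 5 gives 4 > 0. Violating.
Others bid (2, 2, 11): truth gives -9; bid 2 gives -2 > -9. Violating.
Others bid (2, 2, 9): truth gives 0; no alternative beats it.
Others bid (2, 4, 9): truth gives 0; no alternative beats it.
(Checking all 125 profiles: 95 have a profitable deviation, 30 do not.)

95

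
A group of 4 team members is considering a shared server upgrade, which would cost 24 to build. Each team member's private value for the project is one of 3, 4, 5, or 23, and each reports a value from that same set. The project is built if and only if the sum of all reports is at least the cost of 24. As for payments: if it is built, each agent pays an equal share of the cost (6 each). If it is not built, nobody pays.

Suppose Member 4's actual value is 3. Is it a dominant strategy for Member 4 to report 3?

Yes

Check each profile of the others' reports and compare truth against every alternative report.
Others report (3, 3, 23): truth gives -3, best alternative gives -3.
Others report (3, 4, 23): truth gives -3, best alternative gives -3.
Others report (3, 5, 23): truth gives -3, best alternative gives -3.
Others report (3, 23, 3): truth gives -3, best alternative gives -3.
Others report (3, 23, 4): truth gives -3, best alternative gives -3.
Others report (3, 23, 5): truth gives -3, best alternative gives -3.
(Remaining 58 profiles checked similarly; truth is weakly best in each.)
In every case the truthful report is at least as good as any alternative, so it is a dominant strategy.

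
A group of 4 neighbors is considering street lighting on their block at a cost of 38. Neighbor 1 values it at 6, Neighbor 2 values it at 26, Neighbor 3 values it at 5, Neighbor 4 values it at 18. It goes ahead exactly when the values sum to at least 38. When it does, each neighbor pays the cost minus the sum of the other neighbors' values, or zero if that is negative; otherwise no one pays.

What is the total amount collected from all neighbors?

10

Total value 55 ≥ cost 38, so it is built.
Neighbor 1: others sum to 49; max(0, 38 - 49) = 0.
Neighbor 2: others sum to 29; max(0, 38 - 29) = 9.
Neighbor 3: others sum to 50; max(0, 38 - 50) = 0.
Neighbor 4: others sum to 37; max(0, 38 - 37) = 1.
Total collected = 0 + 9 + 0 + 1 = 10.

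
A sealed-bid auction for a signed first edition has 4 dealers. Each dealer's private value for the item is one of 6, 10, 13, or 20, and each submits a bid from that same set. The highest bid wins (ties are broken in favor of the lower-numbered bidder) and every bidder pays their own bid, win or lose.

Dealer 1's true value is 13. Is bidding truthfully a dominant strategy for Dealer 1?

No

Consider the case where Dealer 2 bids 6, Dealer 3 bids 6 and Dealer 4 bids 6.
Truthful bid 13: wins, pays 13, utility 13 - 13 = 0.
Bid 6 instead: wins, pays 6, utility 13 - 6 = 7.
Since 7 > 0, bidding 6 is strictly better here, so truthful bidding is not dominant.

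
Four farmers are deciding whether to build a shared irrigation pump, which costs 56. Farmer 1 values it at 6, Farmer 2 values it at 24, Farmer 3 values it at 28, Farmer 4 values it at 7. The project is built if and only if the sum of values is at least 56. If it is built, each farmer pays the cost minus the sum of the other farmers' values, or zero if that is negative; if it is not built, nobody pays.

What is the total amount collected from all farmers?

34

Total value 65 ≥ cost 56, so it is built.
Farmer 1: others sum to 59; max(0, 56 - 59) = 0.
Farmer 2: others sum to 41; max(0, 56 - 41) = 15.
Farmer 3: others sum to 37; max(0, 56 - 37) = 19.
Farmer 4: others sum to 58; max(0, 56 - 58) = 0.
Total collected = 0 + 15 + 19 + 0 = 34.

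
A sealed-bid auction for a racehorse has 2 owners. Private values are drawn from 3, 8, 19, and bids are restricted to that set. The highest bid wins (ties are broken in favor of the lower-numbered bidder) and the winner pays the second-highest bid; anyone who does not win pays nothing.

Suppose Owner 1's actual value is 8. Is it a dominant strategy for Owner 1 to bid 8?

Yes

Check each profile of the others' bids and compare truth against every alternative bid.
Others bid (3): truth gives 5, best alternative gives 5.
Others bid (8): truth gives 0, best alternative gives 0.
Others bid (19): truth gives 0, best alternative gives 0.
In every case the truthful bid is at least as good as any alternative, so it is a dominant strategy.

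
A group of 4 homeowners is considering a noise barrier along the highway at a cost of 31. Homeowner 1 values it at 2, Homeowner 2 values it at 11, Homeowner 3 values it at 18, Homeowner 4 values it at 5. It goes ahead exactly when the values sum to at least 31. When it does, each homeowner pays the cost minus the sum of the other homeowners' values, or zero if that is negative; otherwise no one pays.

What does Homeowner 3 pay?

Total value 36 ≥ cost 31, so the project is built.
The other homeowners' values sum to 18.
Cost minus that sum is 31 - 18 = 13.

13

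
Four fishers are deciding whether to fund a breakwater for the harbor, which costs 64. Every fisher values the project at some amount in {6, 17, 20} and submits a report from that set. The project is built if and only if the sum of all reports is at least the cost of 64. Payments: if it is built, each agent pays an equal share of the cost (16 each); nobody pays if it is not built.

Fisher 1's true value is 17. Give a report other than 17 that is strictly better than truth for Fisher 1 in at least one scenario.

20

Suppose Fisher 2 reports 6, Fisher 3 reports 20 and Fisher 4 reports 20.
Report 17: project not built, utility 0.
Report 20: project built, pays 16, utility 17 - 16 = 1.
So reporting 20 beats truth here (1 > 0).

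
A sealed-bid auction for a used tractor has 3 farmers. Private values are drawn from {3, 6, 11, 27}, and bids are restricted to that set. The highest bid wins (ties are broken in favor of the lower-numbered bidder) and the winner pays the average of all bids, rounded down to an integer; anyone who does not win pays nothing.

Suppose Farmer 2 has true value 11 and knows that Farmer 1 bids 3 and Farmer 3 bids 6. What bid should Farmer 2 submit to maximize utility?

Bid 3: loses, pays 0, utility 0.
Bid 6: wins, pays 5, utility 11 - 5 = 6.
Bid 11: wins, pays 6, utility 11 - 6 = 5.
Bid 27: wins, pays 12, utility 11 - 12 = -1.
The best choice is 6 with utility 6.

6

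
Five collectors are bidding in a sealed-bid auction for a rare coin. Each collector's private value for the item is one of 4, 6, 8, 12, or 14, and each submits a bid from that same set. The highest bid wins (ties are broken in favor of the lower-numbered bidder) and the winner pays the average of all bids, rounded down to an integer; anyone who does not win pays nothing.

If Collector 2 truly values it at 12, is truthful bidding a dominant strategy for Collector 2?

Consider the case where Collector 1 bids 4, Collector 3 bids 4, Collector 4 bids 4 and Collector 5 bids 4.
Truthful bid 12: wins, pays 5, utility 12 - 5 = 7.
Bid 6 instead: wins, pays 4, utility 12 - 4 = 8.
Since 8 > 7, bidding 6 is strictly better here, so truthful bidding is not dominant.

No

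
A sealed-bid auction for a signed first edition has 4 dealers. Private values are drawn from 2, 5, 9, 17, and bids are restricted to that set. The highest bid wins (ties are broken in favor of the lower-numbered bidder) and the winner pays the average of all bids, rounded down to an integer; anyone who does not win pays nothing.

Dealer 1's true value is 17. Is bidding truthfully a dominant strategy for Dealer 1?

Consider the case where Dealer 2 bids 2, Dealer 3 bids 2 and Dealer 4 bids 2.
Truthful bid 17: wins, pays 5, utility 17 - 5 = 12.
Bid 2 instead: wins, pays 2, utility 17 - 2 = 15.
Since 15 > 12, bidding 2 is strictly better here, so truthful bidding is not dominant.

No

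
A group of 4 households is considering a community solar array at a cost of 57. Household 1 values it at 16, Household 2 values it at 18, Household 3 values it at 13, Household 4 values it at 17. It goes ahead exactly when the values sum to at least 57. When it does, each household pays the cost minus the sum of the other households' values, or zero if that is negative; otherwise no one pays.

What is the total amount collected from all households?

Total value 64 ≥ cost 57, so it is built.
Household 1: others sum to 48; max(0, 57 - 48) = 9.
Household 2: others sum to 46; max(0, 57 - 46) = 11.
Household 3: others sum to 51; max(0, 57 - 51) = 6.
Household 4: others sum to 47; max(0, 57 - 47) = 10.
Total collected = 9 + 11 + 6 + 10 = 36.

36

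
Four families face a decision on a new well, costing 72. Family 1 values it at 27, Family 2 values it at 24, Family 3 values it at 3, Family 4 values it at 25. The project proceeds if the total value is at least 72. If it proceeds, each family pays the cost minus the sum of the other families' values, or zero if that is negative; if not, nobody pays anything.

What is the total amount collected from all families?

55

Total value 79 ≥ cost 72, so it is built.
Family 1: others sum to 52; max(0, 72 - 52) = 20.
Family 2: others sum to 55; max(0, 72 - 55) = 17.
Family 3: others sum to 76; max(0, 72 - 76) = 0.
Family 4: others sum to 54; max(0, 72 - 54) = 18.
Total collected = 20 + 17 + 0 + 18 = 55.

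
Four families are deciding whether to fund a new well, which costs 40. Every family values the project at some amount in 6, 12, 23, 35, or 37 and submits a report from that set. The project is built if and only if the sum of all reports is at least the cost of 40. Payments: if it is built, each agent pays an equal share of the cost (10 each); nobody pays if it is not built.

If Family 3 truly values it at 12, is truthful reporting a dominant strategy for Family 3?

No

Consider the case where Family 1 reports 6, Family 2 reports 6 and Family 4 reports 6.
Truthful report 12: project not built, utility 0.
Report 23 instead: project built, pays 10, utility 12 - 10 = 2.
Since 2 > 0, reporting 23 is strictly better here, so truthful reporting is not dominant.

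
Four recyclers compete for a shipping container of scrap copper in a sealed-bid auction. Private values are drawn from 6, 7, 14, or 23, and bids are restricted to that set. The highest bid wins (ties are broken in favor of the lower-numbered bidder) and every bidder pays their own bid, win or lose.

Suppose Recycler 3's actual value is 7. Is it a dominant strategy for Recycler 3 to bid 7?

Consider the case where Recycler 1 bids 6, Recycler 2 bids 6 and Recycler 4 bids 14.
Truthful bid 7: loses but pays 7, utility -7.
Bid 6 instead: loses but pays 6, utility -6.
Since -6 > -7, bidding 6 is strictly better here, so truthful bidding is not dominant.

No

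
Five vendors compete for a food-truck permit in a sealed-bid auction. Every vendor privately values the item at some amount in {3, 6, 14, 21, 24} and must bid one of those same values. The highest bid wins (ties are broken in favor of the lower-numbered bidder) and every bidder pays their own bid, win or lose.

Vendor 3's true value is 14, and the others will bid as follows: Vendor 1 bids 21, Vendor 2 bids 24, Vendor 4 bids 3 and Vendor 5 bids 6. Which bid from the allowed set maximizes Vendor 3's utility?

3

Bid 3: loses but pays 3, utility -3.
Bid 6: loses but pays 6, utility -6.
Bid 14: loses but pays 14, utility -14.
Bid 21: loses but pays 21, utility -21.
Bid 24: loses but pays 24, utility -24.
The best choice is 3 with utility -3.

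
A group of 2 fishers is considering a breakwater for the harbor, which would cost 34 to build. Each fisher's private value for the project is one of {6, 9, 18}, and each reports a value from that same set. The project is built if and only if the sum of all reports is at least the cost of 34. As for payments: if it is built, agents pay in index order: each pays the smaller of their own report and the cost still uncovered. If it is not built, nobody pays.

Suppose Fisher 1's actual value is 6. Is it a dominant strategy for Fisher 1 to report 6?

Check each profile of the others' reports and compare truth against every alternative report.
Others report (6): truth gives 0, best alternative gives 0.
Others report (9): truth gives 0, best alternative gives 0.
Others report (18): truth gives 0, best alternative gives 0.
In every case the truthful report is at least as good as any alternative, so it is a dominant strategy.

Yes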